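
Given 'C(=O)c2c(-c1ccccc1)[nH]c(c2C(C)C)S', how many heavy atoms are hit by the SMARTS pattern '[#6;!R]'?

4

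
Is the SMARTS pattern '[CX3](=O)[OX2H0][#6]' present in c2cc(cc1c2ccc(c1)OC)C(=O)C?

No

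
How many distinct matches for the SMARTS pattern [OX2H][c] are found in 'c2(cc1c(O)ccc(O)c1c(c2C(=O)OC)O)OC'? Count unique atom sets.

3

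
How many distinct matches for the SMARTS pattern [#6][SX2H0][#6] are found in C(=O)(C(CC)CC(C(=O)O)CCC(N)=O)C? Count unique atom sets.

0

[#6][SX2H0][#6] is the SMARTS for a thioether: an aliphatic sulfur bridging two carbons with no H on the sulfur.
No fragment in the molecule satisfies every constraint, giving 0 matches.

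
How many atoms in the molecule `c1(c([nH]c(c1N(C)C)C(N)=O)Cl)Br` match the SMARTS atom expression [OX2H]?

0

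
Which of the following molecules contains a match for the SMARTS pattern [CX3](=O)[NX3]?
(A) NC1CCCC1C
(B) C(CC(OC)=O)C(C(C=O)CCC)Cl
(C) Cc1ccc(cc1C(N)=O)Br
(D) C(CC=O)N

[CX3](=O)[NX3] describes a carbonyl carbon bonded to a trivalent nitrogen (an amide).
(A) has a primary amino group (-NH2) but the -NH2 is not attached to a carbonyl carbon.
(B) has a methyl-ester group (-C(=O)OCH3) but the carbonyl is bonded to O, not to an NX3 nitrogen.
(C) contains a primary amide (-C(=O)NH2), which satisfies every atom and bond constraint.
(D) has a primary amino group (-NH2) but the -NH2 is not attached to a carbonyl carbon.
So the answer is (C).

C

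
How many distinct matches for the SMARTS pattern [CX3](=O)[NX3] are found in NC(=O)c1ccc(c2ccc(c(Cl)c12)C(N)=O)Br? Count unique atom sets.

[CX3](=O)[NX3] is the SMARTS for an amide: a carbonyl carbon bonded to a trivalent nitrogen.
The molecule carries 2 separate instances of a primary amide (-C(=O)NH2) meeting every constraint; each maps to a distinct set of atoms, giving 2 matches.

2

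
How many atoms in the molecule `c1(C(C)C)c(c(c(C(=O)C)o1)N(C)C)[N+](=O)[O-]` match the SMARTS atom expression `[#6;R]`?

4

The query [#6;R] means: carbon that is part of a ring.
Check the 17 heavy atoms by environment: 1× o (aromatic, in 5-ring) → no; 4× c (aromatic, in 5-ring) → match; 7× C (acyclic) → no; 1× N (acyclic) → no; 2× O (acyclic) → no; 1× N (charge +1, acyclic) → no; 1× O (charge -1, acyclic) → no.
That gives 4 matching atoms.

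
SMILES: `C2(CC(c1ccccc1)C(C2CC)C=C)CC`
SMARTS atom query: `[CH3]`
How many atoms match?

2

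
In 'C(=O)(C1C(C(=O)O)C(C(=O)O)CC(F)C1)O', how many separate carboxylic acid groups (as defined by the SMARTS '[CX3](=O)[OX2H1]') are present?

[CX3](=O)[OX2H1] is the SMARTS for a carboxylic acid: an sp2 carbon double-bonded to O and single-bonded to an -OH oxygen.
The molecule carries 3 separate instances of a carboxylic acid group (-C(=O)OH) meeting every constraint; each maps to a distinct set of atoms, giving 3 matches.

3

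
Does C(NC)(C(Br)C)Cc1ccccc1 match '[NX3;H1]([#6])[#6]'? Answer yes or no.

The pattern [NX3;H1]([#6])[#6] describes a trivalent nitrogen with one H, bonded to two carbons — a secondary amine.
The molecule carries an N-methylamino group (-NHCH3), whose atoms satisfy every constraint of the query, so the pattern matches.

Yes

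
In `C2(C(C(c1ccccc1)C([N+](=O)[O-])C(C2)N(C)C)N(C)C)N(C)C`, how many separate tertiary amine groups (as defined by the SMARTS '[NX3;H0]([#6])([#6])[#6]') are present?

[NX3;H0]([#6])([#6])[#6] is the SMARTS for a tertiary amine: a trivalent nitrogen with no H, bonded to three carbons.
The molecule carries 3 separate instances of a dimethylamino group (-N(CH3)2) meeting every constraint; each maps to a distinct set of atoms, giving 3 matches.

3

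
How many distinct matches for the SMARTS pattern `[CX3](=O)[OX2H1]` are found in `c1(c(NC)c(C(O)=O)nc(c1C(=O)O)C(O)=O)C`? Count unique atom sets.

[CX3](=O)[OX2H1] is the SMARTS for a carboxylic acid: an sp2 carbon double-bonded to O and single-bonded to an -OH oxygen.
The molecule carries 3 separate instances of a carboxylic acid group (-C(=O)OH) meeting every constraint; each maps to a distinct set of atoms, giving 3 matches.

3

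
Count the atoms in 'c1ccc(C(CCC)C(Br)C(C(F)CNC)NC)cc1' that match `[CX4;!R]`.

10

Check the 20 heavy atoms by environment: 10× C (X4, acyclic) → match; 1× F (X1, acyclic) → no; 1× Br (X1, acyclic) → no; 2× N (X3, acyclic) → no; 6× c (aromatic, X3, in 6-ring) → no.
That gives 10 matching atoms.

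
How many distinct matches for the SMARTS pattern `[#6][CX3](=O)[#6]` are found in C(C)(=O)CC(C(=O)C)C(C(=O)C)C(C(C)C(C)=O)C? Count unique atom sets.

[#6][CX3](=O)[#6] is the SMARTS for a ketone: a carbonyl carbon (no H) flanked by two carbons.
The molecule carries 4 separate instances of an acetyl/ketone group (-C(=O)CH3) meeting every constraint; each maps to a distinct set of atoms, giving 4 matches.

4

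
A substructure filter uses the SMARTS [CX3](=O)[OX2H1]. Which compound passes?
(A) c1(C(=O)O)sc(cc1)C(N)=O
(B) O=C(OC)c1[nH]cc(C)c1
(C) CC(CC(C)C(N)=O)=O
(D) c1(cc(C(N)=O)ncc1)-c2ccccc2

A

[CX3](=O)[OX2H1] describes an sp2 carbon double-bonded to O and single-bonded to an -OH oxygen (a carboxylic acid).
(A) contains a carboxylic acid group (-C(=O)OH), which satisfies every atom and bond constraint.
(B) has a methyl-ester group (-C(=O)OCH3) but the singly-bonded O has no H (OX2H0, not OX2H1).
(C) has a primary amide (-C(=O)NH2) but the carbonyl is bonded to N, not to an -OH oxygen.
(D) has a primary amide (-C(=O)NH2) but the carbonyl is bonded to N, not to an -OH oxygen.
So the answer is (A).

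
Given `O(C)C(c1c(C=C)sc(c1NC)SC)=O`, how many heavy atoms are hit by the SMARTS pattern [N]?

1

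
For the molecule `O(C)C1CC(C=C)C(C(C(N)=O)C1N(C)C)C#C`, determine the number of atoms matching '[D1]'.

Check the 18 heavy atoms by environment: 6× C (D3) → no; 3× C (D2) → no; 1× O (D1) → match; 1× N (D1) → match; 1× N (D3) → no; 5× C (D1) → match; 1× O (D2) → no.
Summing the matching environments: 1 + 1 + 5 = 7 matching atoms.

7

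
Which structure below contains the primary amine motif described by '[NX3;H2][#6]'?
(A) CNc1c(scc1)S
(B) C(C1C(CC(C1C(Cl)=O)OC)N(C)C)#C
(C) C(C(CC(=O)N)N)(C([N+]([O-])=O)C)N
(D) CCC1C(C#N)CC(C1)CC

[NX3;H2][#6] describes a trivalent nitrogen with two H attached to carbon (a primary amine).
(A) has an N-methylamino group (-NHCH3) but the nitrogen bears two carbons and only one H (H1), not H2.
(B) has a dimethylamino group (-N(CH3)2) but the nitrogen has H0, not H2.
(C) contains a primary amino group (-NH2), which satisfies every atom and bond constraint.
(D) has a nitrile (-C#N) but the nitrogen is NX1 (triple-bonded), not NX3 with two H.
So the answer is (C).

C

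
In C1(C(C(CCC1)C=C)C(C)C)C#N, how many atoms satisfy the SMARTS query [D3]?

4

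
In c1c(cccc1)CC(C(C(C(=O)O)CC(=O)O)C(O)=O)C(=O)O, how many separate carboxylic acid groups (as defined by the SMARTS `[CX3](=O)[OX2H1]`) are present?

[CX3](=O)[OX2H1] is the SMARTS for a carboxylic acid: an sp2 carbon double-bonded to O and single-bonded to an -OH oxygen.
The molecule carries 4 separate instances of a carboxylic acid group (-C(=O)OH) meeting every constraint; each maps to a distinct set of atoms, giving 4 matches.

4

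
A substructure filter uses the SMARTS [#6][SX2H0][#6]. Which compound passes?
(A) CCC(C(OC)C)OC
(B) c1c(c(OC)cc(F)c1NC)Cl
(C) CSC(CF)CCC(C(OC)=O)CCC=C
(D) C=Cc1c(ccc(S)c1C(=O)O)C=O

C

[#6][SX2H0][#6] describes an aliphatic sulfur bridging two carbons with no H on the sulfur (a thioether).
(A) has a methoxy ether (-OCH3) but the bridging atom is O, not S.
(B) has a methoxy ether (-OCH3) but the bridging atom is O, not S.
(C) contains a methylthio ether (-SCH3), which satisfies every atom and bond constraint.
(D) has a thiol (-SH) but the sulfur has H1, not H0 bridging two carbons.
So the answer is (C).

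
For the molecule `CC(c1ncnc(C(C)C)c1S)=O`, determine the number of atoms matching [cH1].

1

The query [cH1] means: aromatic carbon bearing exactly one hydrogen.
Check the 13 heavy atoms by environment: 2× n (aromatic, H0) → no; 1× c (aromatic, H1) → match; 3× c (aromatic, H0) → no; 1× C (H0) → no; 1× O (H0) → no; 3× C (H3) → no; 1× S (H1) → no; 1× C (H1) → no.
That gives 1 matching atom.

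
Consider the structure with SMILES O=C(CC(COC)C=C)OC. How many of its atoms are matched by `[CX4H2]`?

2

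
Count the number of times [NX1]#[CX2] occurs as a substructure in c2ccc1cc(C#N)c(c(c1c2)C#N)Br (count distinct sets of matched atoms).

2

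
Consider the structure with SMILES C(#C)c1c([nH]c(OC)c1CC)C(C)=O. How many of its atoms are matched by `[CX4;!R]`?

4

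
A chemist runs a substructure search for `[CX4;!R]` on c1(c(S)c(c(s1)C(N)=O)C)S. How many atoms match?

The query [CX4;!R] means: aliphatic carbon with four total connections, not in a ring.
Check the 11 heavy atoms by environment: 1× s (aromatic, X2, in 5-ring) → no; 4× c (aromatic, X3, in 5-ring) → no; 1× C (X4, acyclic) → match; 2× S (X2, acyclic) → no; 1× C (X3, acyclic) → no; 1× O (X1, acyclic) → no; 1× N (X3, acyclic) → no.
That gives 1 matching atom.

1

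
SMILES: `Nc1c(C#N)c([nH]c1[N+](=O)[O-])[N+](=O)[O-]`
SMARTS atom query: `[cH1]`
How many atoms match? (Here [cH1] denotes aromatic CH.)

The query [cH1] means: aromatic carbon bearing exactly one hydrogen.
Check the 14 heavy atoms by environment: 1× n (aromatic, H1) → no; 4× c (aromatic, H0) → no; 2× N (charge +1, H0) → no; 2× O (charge -1, H0) → no; 2× O (H0) → no; 1× N (H2) → no; 1× C (H0) → no; 1× N (H0) → no.
No environment satisfies the query, so 0 matching atoms.

0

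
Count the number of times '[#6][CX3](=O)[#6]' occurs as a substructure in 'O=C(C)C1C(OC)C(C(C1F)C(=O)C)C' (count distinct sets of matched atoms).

[#6][CX3](=O)[#6] is the SMARTS for a ketone: a carbonyl carbon (no H) flanked by two carbons.
The molecule carries 2 separate instances of an acetyl/ketone group (-C(=O)CH3) meeting every constraint; each maps to a distinct set of atoms, giving 2 matches.

2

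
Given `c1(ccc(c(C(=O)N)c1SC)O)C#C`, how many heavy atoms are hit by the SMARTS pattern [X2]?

4

The query [X2] means: any atom with exactly two total connections (bonds + H).
Check the 14 heavy atoms by environment: 6× c (aromatic, X3) → no; 1× C (X3) → no; 1× O (X1) → no; 1× N (X3) → no; 1× S (X2) → match; 1× C (X4) → no; 1× O (X2) → match; 2× C (X2) → match.
Summing the matching environments: 1 + 1 + 2 = 4 matching atoms.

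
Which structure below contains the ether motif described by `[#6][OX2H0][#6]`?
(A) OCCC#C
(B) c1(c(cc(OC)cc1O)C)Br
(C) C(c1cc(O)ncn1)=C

B

[#6][OX2H0][#6] describes an aliphatic oxygen bridging two carbons with no H on the oxygen (an ether).
(A) has a hydroxyl group (-OH) but the oxygen has H1, not H0 bridging two carbons.
(B) contains a methoxy ether (-OCH3), which satisfies every atom and bond constraint.
(C) has a hydroxyl group (-OH) but the oxygen has H1, not H0 bridging two carbons.
So the answer is (B).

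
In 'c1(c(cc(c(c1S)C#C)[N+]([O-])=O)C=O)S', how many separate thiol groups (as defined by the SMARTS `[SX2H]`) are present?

2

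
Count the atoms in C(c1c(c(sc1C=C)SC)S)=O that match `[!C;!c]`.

The query [!C;!c] means: neither aliphatic nor aromatic carbon — same as [!#6].
Check the 12 heavy atoms by environment: 1× s (aromatic) → match; 4× c (aromatic) → no; 2× S → match; 4× C → no; 1× O → match.
Summing the matching environments: 1 + 2 + 1 = 4 matching atoms.

4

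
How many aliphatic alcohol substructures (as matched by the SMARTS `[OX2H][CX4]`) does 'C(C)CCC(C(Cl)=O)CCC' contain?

0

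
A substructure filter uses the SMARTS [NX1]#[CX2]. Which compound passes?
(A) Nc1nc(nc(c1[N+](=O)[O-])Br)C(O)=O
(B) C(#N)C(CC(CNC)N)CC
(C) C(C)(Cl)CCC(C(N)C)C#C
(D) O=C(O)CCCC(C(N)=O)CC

[NX1]#[CX2] describes a nitrogen triple-bonded to a two-connected carbon (a nitrile).
(A) has a primary amino group (-NH2) but the nitrogen is NX3 (three connections), not NX1 triple-bonded.
(B) contains a nitrile (-C#N), which satisfies every atom and bond constraint.
(C) has a primary amino group (-NH2) but the nitrogen is NX3 (three connections), not NX1 triple-bonded.
(D) has a primary amide (-C(=O)NH2) but the nitrogen is NX3, not NX1.
So the answer is (B).

B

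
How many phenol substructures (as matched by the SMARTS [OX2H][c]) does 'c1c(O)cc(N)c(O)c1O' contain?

3

[OX2H][c] is the SMARTS for a phenol: a hydroxyl oxygen attached to an aromatic carbon.
The molecule carries 3 separate instances of a hydroxyl group (-OH) meeting every constraint; each maps to a distinct set of atoms, giving 3 matches.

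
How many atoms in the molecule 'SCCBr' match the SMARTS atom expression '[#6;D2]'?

2

Check the 4 heavy atoms by environment: 2× C (D2) → match; 1× Br (D1) → no; 1× S (D1) → no.
That gives 2 matching atoms.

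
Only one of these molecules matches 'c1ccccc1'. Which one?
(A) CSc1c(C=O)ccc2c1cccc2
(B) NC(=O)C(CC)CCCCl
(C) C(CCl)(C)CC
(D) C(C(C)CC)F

A

c1ccccc1 describes six aromatic carbons in a ring (a benzene ring).
(A) contains the required atom environment, so the pattern matches.
(B) has a methyl group (-CH3) but no six-membered all-carbon aromatic ring is present.
(C) has a methyl group (-CH3) but no six-membered all-carbon aromatic ring is present.
(D) has a methyl group (-CH3) but no six-membered all-carbon aromatic ring is present.
So the answer is (A).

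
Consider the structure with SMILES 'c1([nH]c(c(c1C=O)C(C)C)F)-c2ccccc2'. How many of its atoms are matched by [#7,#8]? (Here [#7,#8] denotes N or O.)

The query [#7,#8] means: nitrogen or oxygen (comma = OR).
Check the 17 heavy atoms by environment: 1× n (aromatic) → match; 10× c (aromatic) → no; 1× F → no; 4× C → no; 1× O → match.
Summing the matching environments: 1 + 1 = 2 matching atoms.

2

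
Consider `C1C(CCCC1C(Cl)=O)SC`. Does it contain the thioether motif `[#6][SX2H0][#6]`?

Yes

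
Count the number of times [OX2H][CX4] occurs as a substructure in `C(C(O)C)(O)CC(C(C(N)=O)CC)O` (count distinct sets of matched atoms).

[OX2H][CX4] is the SMARTS for an aliphatic alcohol: a hydroxyl oxygen bound to an sp3 (X4) carbon.
The molecule carries 3 separate instances of a hydroxyl group (-OH) meeting every constraint; each maps to a distinct set of atoms, giving 3 matches.

3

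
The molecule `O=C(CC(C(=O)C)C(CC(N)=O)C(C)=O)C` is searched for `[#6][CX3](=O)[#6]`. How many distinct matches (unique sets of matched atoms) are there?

3

[#6][CX3](=O)[#6] is the SMARTS for a ketone: a carbonyl carbon (no H) flanked by two carbons.
The molecule carries 3 separate instances of an acetyl/ketone group (-C(=O)CH3) meeting every constraint; each maps to a distinct set of atoms, giving 3 matches.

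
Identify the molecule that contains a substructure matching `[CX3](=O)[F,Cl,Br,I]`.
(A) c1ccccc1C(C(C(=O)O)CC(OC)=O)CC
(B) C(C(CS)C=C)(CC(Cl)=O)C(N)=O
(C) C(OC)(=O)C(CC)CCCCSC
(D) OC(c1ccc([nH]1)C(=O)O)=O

B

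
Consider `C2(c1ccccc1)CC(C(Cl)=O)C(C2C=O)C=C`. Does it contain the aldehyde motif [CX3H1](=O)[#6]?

Yes

The pattern [CX3H1](=O)[#6] describes an sp2 carbon with one H, double-bonded to O and single-bonded to carbon — an aldehyde.
The molecule carries an aldehyde (-CHO), whose atoms satisfy every constraint of the query, so the pattern matches.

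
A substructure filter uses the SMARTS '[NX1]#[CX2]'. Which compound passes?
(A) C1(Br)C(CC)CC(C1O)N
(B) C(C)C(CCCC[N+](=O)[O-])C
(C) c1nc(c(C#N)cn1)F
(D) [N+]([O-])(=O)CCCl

C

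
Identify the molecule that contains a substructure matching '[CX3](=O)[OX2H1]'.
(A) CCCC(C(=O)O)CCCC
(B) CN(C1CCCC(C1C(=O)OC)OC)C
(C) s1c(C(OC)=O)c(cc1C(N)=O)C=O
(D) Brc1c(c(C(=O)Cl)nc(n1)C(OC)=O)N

A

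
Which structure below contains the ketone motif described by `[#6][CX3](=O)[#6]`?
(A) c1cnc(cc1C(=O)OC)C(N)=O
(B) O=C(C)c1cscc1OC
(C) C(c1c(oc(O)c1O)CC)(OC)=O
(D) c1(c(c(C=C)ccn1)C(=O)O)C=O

[#6][CX3](=O)[#6] describes a carbonyl carbon (no H) flanked by two carbons (a ketone).
(A) has a primary amide (-C(=O)NH2) but one neighbour of the carbonyl carbon is N, not C.
(B) contains an acetyl/ketone group (-C(=O)CH3), which satisfies every atom and bond constraint.
(C) has a methyl-ester group (-C(=O)OCH3) but one neighbour of the carbonyl carbon is O, not C.
(D) has an aldehyde (-CHO) but the carbonyl carbon has H1, so it is not flanked by two carbons.
So the answer is (B).

B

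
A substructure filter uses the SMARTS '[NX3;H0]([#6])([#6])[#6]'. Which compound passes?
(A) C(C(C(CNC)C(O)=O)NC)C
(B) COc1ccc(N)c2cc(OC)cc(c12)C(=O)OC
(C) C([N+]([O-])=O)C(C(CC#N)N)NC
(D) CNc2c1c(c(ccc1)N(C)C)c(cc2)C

[NX3;H0]([#6])([#6])[#6] describes a trivalent nitrogen with no H, bonded to three carbons (a tertiary amine).
(A) has an N-methylamino group (-NHCH3) but the nitrogen still has one H (H1), not H0.
(B) has a primary amino group (-NH2) but the nitrogen has H2, not H0 with three carbons.
(C) has a primary amino group (-NH2) but the nitrogen has H2, not H0 with three carbons.
(D) contains a dimethylamino group (-N(CH3)2), which satisfies every atom and bond constraint.
So the answer is (D).

D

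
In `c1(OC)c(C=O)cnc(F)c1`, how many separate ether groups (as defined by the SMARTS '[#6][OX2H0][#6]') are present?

[#6][OX2H0][#6] is the SMARTS for an ether: an aliphatic oxygen bridging two carbons with no H on the oxygen.
Exactly one fragment in the molecule meets all constraints, giving 1 match.

1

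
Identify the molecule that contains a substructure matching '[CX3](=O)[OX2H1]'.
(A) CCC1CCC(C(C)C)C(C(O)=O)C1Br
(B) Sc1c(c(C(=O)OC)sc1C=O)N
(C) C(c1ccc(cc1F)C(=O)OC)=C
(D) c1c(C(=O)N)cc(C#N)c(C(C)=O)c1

[CX3](=O)[OX2H1] describes an sp2 carbon double-bonded to O and single-bonded to an -OH oxygen (a carboxylic acid).
(A) contains a carboxylic acid group (-C(=O)OH), which satisfies every atom and bond constraint.
(B) has a methyl-ester group (-C(=O)OCH3) but the singly-bonded O has no H (OX2H0, not OX2H1).
(C) has a methyl-ester group (-C(=O)OCH3) but the singly-bonded O has no H (OX2H0, not OX2H1).
(D) has a primary amide (-C(=O)NH2) but the carbonyl is bonded to N, not to an -OH oxygen.
So the answer is (A).

A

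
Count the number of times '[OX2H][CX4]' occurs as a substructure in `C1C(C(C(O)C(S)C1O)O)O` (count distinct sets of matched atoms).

4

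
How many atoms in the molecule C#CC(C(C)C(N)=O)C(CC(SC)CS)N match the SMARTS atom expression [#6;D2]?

The query [#6;D2] means: any carbon bonded to exactly two heavy atoms.
Check the 16 heavy atoms by environment: 3× C (D2) → match; 5× C (D3) → no; 3× C (D1) → no; 2× N (D1) → no; 1× O (D1) → no; 1× S (D2) → no; 1× S (D1) → no.
That gives 3 matching atoms.

3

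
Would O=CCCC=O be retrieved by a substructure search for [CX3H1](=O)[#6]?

Yes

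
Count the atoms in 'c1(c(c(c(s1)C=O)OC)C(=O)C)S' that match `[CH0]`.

1

Check the 13 heavy atoms by environment: 1× s (aromatic, H0) → no; 4× c (aromatic, H0) → no; 3× O (H0) → no; 2× C (H3) → no; 1× S (H1) → no; 1× C (H0) → match; 1× C (H1) → no.
That gives 1 matching atom.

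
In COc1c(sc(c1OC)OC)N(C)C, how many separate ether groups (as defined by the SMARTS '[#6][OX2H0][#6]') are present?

[#6][OX2H0][#6] is the SMARTS for an ether: an aliphatic oxygen bridging two carbons with no H on the oxygen.
The molecule carries 3 separate instances of a methoxy ether (-OCH3) meeting every constraint; each maps to a distinct set of atoms, giving 3 matches.

3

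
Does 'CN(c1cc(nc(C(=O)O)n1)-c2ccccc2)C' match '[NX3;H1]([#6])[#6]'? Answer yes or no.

No

The pattern [NX3;H1]([#6])[#6] describes a trivalent nitrogen with one H, bonded to two carbons — a secondary amine.
The closest candidate here is a dimethylamino group (-N(CH3)2), but the nitrogen has H0, not H1. No other fragment satisfies the full query, so there is no match.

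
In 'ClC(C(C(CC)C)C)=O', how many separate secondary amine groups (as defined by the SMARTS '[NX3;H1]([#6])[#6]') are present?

[NX3;H1]([#6])[#6] is the SMARTS for a secondary amine: a trivalent nitrogen with one H, bonded to two carbons.
No fragment in the molecule satisfies every constraint, giving 0 matches.

0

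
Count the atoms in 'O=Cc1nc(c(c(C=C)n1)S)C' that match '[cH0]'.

4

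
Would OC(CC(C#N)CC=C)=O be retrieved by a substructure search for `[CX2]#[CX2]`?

No

The pattern [CX2]#[CX2] describes a carbon-carbon triple bond — an alkyne.
The closest candidate here is a vinyl group (-CH=CH2), but the C=C is a double bond; both carbons are CX3, not CX2. No other fragment satisfies the full query, so there is no match.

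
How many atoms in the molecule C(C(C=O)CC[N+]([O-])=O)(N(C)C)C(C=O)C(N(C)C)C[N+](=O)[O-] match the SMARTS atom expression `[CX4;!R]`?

The query [CX4;!R] means: aliphatic carbon with four total connections, not in a ring.
Check the 23 heavy atoms by environment: 11× C (X4, acyclic) → match; 2× C (X3, acyclic) → no; 4× O (X1, acyclic) → no; 2× N (charge +1, X3, acyclic) → no; 2× O (charge -1, X1, acyclic) → no; 2× N (X3, acyclic) → no.
That gives 11 matching atoms.

11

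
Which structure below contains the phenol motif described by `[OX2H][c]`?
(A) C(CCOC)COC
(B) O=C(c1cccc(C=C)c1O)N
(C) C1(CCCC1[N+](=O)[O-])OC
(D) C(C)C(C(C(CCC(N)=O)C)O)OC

B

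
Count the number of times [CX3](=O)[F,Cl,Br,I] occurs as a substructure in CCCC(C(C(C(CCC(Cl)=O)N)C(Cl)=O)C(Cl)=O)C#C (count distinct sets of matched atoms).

3

[CX3](=O)[F,Cl,Br,I] is the SMARTS for an acyl halide: a carbonyl carbon bonded to a halogen.
The molecule carries 3 separate instances of an acyl chloride (-C(=O)Cl) meeting every constraint; each maps to a distinct set of atoms, giving 3 matches.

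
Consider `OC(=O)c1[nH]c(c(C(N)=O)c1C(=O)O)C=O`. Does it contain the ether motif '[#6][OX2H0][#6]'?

No

The pattern [#6][OX2H0][#6] describes an aliphatic oxygen bridging two carbons with no H on the oxygen — an ether.
The closest candidate here is a carboxylic acid group (-C(=O)OH), but the -OH oxygen has H1; the =O is OX1, not OX2. No other fragment satisfies the full query, so there is no match.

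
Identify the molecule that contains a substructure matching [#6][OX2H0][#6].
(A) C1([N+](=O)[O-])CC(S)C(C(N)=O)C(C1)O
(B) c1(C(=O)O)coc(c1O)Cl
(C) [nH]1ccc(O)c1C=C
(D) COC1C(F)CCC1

D

[#6][OX2H0][#6] describes an aliphatic oxygen bridging two carbons with no H on the oxygen (an ether).
(A) has a hydroxyl group (-OH) but the oxygen has H1, not H0 bridging two carbons.
(B) has a hydroxyl group (-OH) but the oxygen has H1, not H0 bridging two carbons.
(C) has a hydroxyl group (-OH) but the oxygen has H1, not H0 bridging two carbons.
(D) contains a methoxy ether (-OCH3), which satisfies every atom and bond constraint.
So the answer is (D).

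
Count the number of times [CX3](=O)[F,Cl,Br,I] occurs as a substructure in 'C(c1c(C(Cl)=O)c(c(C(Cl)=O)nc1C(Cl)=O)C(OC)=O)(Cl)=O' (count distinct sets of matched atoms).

4

[CX3](=O)[F,Cl,Br,I] is the SMARTS for an acyl halide: a carbonyl carbon bonded to a halogen.
The molecule carries 4 separate instances of an acyl chloride (-C(=O)Cl) meeting every constraint; each maps to a distinct set of atoms, giving 4 matches.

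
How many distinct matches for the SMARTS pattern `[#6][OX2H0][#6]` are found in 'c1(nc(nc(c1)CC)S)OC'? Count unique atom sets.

[#6][OX2H0][#6] is the SMARTS for an ether: an aliphatic oxygen bridging two carbons with no H on the oxygen.
Exactly one fragment in the molecule meets all constraints, giving 1 match.

1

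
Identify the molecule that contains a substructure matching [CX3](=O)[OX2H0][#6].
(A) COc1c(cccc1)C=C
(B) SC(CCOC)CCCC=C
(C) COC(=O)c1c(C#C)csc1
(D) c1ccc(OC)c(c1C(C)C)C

C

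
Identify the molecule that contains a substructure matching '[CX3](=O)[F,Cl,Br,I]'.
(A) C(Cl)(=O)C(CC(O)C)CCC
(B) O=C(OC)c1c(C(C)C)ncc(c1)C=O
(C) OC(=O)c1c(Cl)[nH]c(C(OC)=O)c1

A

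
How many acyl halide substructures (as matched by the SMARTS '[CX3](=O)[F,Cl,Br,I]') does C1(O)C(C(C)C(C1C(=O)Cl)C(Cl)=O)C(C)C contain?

[CX3](=O)[F,Cl,Br,I] is the SMARTS for an acyl halide: a carbonyl carbon bonded to a halogen.
The molecule carries 2 separate instances of an acyl chloride (-C(=O)Cl) meeting every constraint; each maps to a distinct set of atoms, giving 2 matches.

2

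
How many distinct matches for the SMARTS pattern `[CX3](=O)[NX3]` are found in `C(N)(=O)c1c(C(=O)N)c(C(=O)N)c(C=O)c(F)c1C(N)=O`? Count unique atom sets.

4

[CX3](=O)[NX3] is the SMARTS for an amide: a carbonyl carbon bonded to a trivalent nitrogen.
The molecule carries 4 separate instances of a primary amide (-C(=O)NH2) meeting every constraint; each maps to a distinct set of atoms, giving 4 matches.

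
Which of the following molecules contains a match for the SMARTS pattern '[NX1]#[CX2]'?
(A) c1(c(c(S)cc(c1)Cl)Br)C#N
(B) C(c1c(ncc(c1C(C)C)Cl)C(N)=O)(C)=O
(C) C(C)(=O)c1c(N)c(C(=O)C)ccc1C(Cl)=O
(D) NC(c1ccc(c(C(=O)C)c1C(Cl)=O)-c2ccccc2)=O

[NX1]#[CX2] describes a nitrogen triple-bonded to a two-connected carbon (a nitrile).
(A) contains a nitrile (-C#N), which satisfies every atom and bond constraint.
(B) has a primary amide (-C(=O)NH2) but the nitrogen is NX3, not NX1.
(C) has a primary amino group (-NH2) but the nitrogen is NX3 (three connections), not NX1 triple-bonded.
(D) has a primary amide (-C(=O)NH2) but the nitrogen is NX3, not NX1.
So the answer is (A).

A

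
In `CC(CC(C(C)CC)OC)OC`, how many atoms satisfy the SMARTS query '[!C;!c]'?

2

The query [!C;!c] means: neither aliphatic nor aromatic carbon — same as [!#6].
Check the 12 heavy atoms by environment: 10× C → no; 2× O → match.
That gives 2 matching atoms.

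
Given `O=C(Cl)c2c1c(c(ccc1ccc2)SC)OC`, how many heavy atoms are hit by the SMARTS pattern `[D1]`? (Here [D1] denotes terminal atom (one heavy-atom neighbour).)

4

The query [D1] means: atom with exactly one heavy-atom neighbour (degree 1).
Check the 17 heavy atoms by environment: 5× c (aromatic, D3) → no; 5× c (aromatic, D2) → no; 1× S (D2) → no; 2× C (D1) → match; 1× O (D2) → no; 1× C (D3) → no; 1× O (D1) → match; 1× Cl (D1) → match.
Summing the matching environments: 2 + 1 + 1 = 4 matching atoms.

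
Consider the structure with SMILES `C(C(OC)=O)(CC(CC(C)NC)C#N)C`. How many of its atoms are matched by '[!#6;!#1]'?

4

The query [!#6;!#1] means: not carbon and not hydrogen — any heteroatom.
Check the 15 heavy atoms by environment: 11× C → no; 2× N → match; 2× O → match.
Summing the matching environments: 2 + 2 = 4 matching atoms.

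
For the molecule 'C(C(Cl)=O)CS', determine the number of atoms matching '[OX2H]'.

0

The query [OX2H] means: aliphatic oxygen with two connections, one of which is H — an -OH oxygen.
Check the 6 heavy atoms by environment: 2× C (H2, X4) → no; 1× S (H1, X2) → no; 1× C (H0, X3) → no; 1× O (H0, X1) → no; 1× Cl (H0, X1) → no.
No environment satisfies the query, so 0 matching atoms.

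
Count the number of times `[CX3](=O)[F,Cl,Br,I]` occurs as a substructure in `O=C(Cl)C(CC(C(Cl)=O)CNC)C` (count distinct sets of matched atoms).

[CX3](=O)[F,Cl,Br,I] is the SMARTS for an acyl halide: a carbonyl carbon bonded to a halogen.
The molecule carries 2 separate instances of an acyl chloride (-C(=O)Cl) meeting every constraint; each maps to a distinct set of atoms, giving 2 matches.

2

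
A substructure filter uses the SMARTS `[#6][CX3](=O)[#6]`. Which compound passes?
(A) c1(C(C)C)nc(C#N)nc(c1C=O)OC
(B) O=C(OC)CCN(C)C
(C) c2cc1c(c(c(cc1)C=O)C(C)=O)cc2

C

[#6][CX3](=O)[#6] describes a carbonyl carbon (no H) flanked by two carbons (a ketone).
(A) has an aldehyde (-CHO) but the carbonyl carbon has H1, so it is not flanked by two carbons.
(B) has a methyl-ester group (-C(=O)OCH3) but one neighbour of the carbonyl carbon is O, not C.
(C) contains an acetyl/ketone group (-C(=O)CH3), which satisfies every atom and bond constraint.
So the answer is (C).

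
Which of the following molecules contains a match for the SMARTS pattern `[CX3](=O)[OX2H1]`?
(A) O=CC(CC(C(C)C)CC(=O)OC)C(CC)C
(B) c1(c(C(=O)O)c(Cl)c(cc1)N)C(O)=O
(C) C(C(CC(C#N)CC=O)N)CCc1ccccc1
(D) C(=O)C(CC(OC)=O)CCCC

B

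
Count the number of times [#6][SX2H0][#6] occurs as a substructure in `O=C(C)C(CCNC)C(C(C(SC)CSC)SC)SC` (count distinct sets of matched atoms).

4

[#6][SX2H0][#6] is the SMARTS for a thioether: an aliphatic sulfur bridging two carbons with no H on the sulfur.
The molecule carries 4 separate instances of a methylthio ether (-SCH3) meeting every constraint; each maps to a distinct set of atoms, giving 4 matches.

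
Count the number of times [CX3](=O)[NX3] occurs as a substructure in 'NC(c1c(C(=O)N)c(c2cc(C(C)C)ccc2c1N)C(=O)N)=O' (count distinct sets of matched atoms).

[CX3](=O)[NX3] is the SMARTS for an amide: a carbonyl carbon bonded to a trivalent nitrogen.
The molecule carries 3 separate instances of a primary amide (-C(=O)NH2) meeting every constraint; each maps to a distinct set of atoms, giving 3 matches.

3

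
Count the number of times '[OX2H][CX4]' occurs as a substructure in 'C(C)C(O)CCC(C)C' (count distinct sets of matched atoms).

[OX2H][CX4] is the SMARTS for an aliphatic alcohol: a hydroxyl oxygen bound to an sp3 (X4) carbon.
Exactly one fragment in the molecule meets all constraints, giving 1 match.

1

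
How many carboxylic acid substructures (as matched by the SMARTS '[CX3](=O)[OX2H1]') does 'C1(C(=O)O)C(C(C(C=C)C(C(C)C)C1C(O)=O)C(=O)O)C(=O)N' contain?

3

[CX3](=O)[OX2H1] is the SMARTS for a carboxylic acid: an sp2 carbon double-bonded to O and single-bonded to an -OH oxygen.
The molecule carries 3 separate instances of a carboxylic acid group (-C(=O)OH) meeting every constraint; each maps to a distinct set of atoms, giving 3 matches.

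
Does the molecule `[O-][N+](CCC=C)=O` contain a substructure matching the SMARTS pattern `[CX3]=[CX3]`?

The pattern [CX3]=[CX3] describes a non-aromatic C=C double bond between two sp2 carbons — an alkene.
The molecule carries a vinyl group (-CH=CH2), whose atoms satisfy every constraint of the query, so the pattern matches.

Yes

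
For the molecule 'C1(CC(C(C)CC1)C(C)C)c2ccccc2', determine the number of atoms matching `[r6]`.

The query [r6] means: r6 matches atoms in a six-membered ring.
Check the 16 heavy atoms by environment: 6× C (in 6-ring) → match; 4× C (acyclic) → no; 6× c (aromatic, in 6-ring) → match.
Summing the matching environments: 6 + 6 = 12 matching atoms.

12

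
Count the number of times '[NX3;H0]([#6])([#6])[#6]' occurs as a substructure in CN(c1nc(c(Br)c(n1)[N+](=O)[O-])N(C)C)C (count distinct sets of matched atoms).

[NX3;H0]([#6])([#6])[#6] is the SMARTS for a tertiary amine: a trivalent nitrogen with no H, bonded to three carbons.
The molecule carries 2 separate instances of a dimethylamino group (-N(CH3)2) meeting every constraint; each maps to a distinct set of atoms, giving 2 matches.

2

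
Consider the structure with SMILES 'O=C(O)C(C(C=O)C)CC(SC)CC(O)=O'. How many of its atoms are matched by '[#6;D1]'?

2

Check the 16 heavy atoms by environment: 3× C (D2) → no; 5× C (D3) → no; 2× C (D1) → match; 5× O (D1) → no; 1× S (D2) → no.
That gives 2 matching atoms.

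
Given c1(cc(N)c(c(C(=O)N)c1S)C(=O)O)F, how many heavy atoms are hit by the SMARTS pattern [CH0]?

2

Check the 15 heavy atoms by environment: 1× c (aromatic, H1) → no; 5× c (aromatic, H0) → no; 1× F (H0) → no; 2× C (H0) → match; 2× O (H0) → no; 1× O (H1) → no; 1× S (H1) → no; 2× N (H2) → no.
That gives 2 matching atoms.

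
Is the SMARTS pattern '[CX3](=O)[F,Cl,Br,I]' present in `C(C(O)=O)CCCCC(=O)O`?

No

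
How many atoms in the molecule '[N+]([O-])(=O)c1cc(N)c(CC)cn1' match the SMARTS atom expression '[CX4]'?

The query [CX4] means: C with X4: aliphatic carbon with exactly 4 total connections (bonds + H).
Check the 12 heavy atoms by environment: 1× n (aromatic, X2) → no; 5× c (aromatic, X3) → no; 1× N (charge +1, X3) → no; 1× O (charge -1, X1) → no; 1× O (X1) → no; 2× C (X4) → match; 1× N (X3) → no.
That gives 2 matching atoms.

2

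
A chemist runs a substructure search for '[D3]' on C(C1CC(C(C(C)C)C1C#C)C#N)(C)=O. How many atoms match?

6

The query [D3] means: atom with exactly three heavy-atom neighbours.
Check the 15 heavy atoms by environment: 6× C (D3) → match; 3× C (D2) → no; 1× O (D1) → no; 4× C (D1) → no; 1× N (D1) → no.
That gives 6 matching atoms.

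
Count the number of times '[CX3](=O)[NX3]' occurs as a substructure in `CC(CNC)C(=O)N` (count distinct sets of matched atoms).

1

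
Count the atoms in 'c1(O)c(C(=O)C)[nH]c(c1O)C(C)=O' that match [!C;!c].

The query [!C;!c] means: neither aliphatic nor aromatic carbon — same as [!#6].
Check the 13 heavy atoms by environment: 1× n (aromatic) → match; 4× c (aromatic) → no; 4× C → no; 4× O → match.
Summing the matching environments: 1 + 4 = 5 matching atoms.

5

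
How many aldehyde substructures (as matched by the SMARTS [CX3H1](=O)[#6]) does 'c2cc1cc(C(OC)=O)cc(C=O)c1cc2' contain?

1

[CX3H1](=O)[#6] is the SMARTS for an aldehyde: an sp2 carbon with one H, double-bonded to O and single-bonded to carbon.
Exactly one fragment in the molecule meets all constraints, giving 1 match.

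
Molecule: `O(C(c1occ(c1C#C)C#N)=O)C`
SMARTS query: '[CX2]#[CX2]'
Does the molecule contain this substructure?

The pattern [CX2]#[CX2] describes a carbon-carbon triple bond — an alkyne.
The molecule carries an ethynyl group (-C#CH), whose atoms satisfy every constraint of the query, so the pattern matches.

Yes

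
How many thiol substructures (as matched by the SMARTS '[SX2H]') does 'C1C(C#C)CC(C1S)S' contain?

[SX2H] is the SMARTS for a thiol: an aliphatic sulfur with two connections, one being H.
The molecule carries 2 separate instances of a thiol (-SH) meeting every constraint; each maps to a distinct set of atoms, giving 2 matches.

2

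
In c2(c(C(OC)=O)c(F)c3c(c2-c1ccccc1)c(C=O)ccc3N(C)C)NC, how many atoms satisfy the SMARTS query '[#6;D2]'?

8

The query [#6;D2] means: any carbon bonded to exactly two heavy atoms.
Check the 28 heavy atoms by environment: 9× c (aromatic, D3) → no; 7× c (aromatic, D2) → match; 1× C (D3) → no; 2× O (D1) → no; 1× O (D2) → no; 4× C (D1) → no; 1× N (D2) → no; 1× F (D1) → no; 1× C (D2) → match; 1× N (D3) → no.
Summing the matching environments: 7 + 1 = 8 matching atoms.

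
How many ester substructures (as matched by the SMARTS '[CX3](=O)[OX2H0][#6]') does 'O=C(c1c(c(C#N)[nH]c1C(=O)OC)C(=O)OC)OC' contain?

3

[CX3](=O)[OX2H0][#6] is the SMARTS for an ester: a carbonyl carbon bonded to an oxygen that is itself bonded to carbon (no H on that O).
The molecule carries 3 separate instances of a methyl-ester group (-C(=O)OCH3) meeting every constraint; each maps to a distinct set of atoms, giving 3 matches.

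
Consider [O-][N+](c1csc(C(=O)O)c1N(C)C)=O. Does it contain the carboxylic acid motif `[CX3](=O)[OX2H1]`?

The pattern [CX3](=O)[OX2H1] describes an sp2 carbon double-bonded to O and single-bonded to an -OH oxygen — a carboxylic acid.
The molecule carries a carboxylic acid group (-C(=O)OH), whose atoms satisfy every constraint of the query, so the pattern matches.

Yes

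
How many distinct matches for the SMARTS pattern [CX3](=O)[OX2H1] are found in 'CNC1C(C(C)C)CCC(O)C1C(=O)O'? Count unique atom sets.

1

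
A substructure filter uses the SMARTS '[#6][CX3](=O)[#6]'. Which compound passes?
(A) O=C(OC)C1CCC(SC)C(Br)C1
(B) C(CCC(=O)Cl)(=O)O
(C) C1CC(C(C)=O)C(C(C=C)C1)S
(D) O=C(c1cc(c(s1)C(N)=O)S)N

[#6][CX3](=O)[#6] describes a carbonyl carbon (no H) flanked by two carbons (a ketone).
(A) has a methyl-ester group (-C(=O)OCH3) but one neighbour of the carbonyl carbon is O, not C.
(B) has a carboxylic acid group (-C(=O)OH) but one neighbour of the carbonyl carbon is O, not C.
(C) contains an acetyl/ketone group (-C(=O)CH3), which satisfies every atom and bond constraint.
(D) has a primary amide (-C(=O)NH2) but one neighbour of the carbonyl carbon is N, not C.
So the answer is (C).

C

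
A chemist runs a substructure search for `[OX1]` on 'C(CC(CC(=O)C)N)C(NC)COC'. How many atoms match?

1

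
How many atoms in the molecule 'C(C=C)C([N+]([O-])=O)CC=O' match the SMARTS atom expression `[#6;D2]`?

4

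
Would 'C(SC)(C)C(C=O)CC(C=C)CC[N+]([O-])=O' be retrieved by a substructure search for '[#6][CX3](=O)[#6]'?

No

The pattern [#6][CX3](=O)[#6] describes a carbonyl carbon (no H) flanked by two carbons — a ketone.
The closest candidate here is an aldehyde (-CHO), but the carbonyl carbon has H1, so it is not flanked by two carbons. No other fragment satisfies the full query, so there is no match.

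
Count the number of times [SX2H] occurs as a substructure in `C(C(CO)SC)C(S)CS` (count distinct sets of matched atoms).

2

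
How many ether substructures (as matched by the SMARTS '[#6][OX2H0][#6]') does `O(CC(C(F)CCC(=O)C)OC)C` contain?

2

[#6][OX2H0][#6] is the SMARTS for an ether: an aliphatic oxygen bridging two carbons with no H on the oxygen.
The molecule carries 2 separate instances of a methoxy ether (-OCH3) meeting every constraint; each maps to a distinct set of atoms, giving 2 matches.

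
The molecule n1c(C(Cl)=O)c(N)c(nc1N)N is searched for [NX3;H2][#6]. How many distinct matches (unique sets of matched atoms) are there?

3

[NX3;H2][#6] is the SMARTS for a primary amine: a trivalent nitrogen with two H attached to carbon.
The molecule carries 3 separate instances of a primary amino group (-NH2) meeting every constraint; each maps to a distinct set of atoms, giving 3 matches.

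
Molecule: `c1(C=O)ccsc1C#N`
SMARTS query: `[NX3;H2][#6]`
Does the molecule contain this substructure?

No

The pattern [NX3;H2][#6] describes a trivalent nitrogen with two H attached to carbon — a primary amine.
The closest candidate here is a nitrile (-C#N), but the nitrogen is NX1 (triple-bonded), not NX3 with two H. No other fragment satisfies the full query, so there is no match.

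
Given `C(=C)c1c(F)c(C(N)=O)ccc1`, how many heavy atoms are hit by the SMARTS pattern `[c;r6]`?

Check the 12 heavy atoms by environment: 6× c (aromatic, in 6-ring) → match; 1× F (acyclic) → no; 3× C (acyclic) → no; 1× O (acyclic) → no; 1× N (acyclic) → no.
That gives 6 matching atoms.

6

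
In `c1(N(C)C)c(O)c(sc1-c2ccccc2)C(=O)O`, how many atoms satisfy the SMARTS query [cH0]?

The query [cH0] means: aromatic carbon with no attached hydrogen (substituted or ring-fusion).
Check the 18 heavy atoms by environment: 1× s (aromatic, H0) → no; 5× c (aromatic, H0) → match; 1× C (H0) → no; 1× O (H0) → no; 2× O (H1) → no; 5× c (aromatic, H1) → no; 1× N (H0) → no; 2× C (H3) → no.
That gives 5 matching atoms.

5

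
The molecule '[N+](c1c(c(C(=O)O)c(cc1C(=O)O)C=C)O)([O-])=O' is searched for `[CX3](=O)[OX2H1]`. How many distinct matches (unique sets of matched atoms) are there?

[CX3](=O)[OX2H1] is the SMARTS for a carboxylic acid: an sp2 carbon double-bonded to O and single-bonded to an -OH oxygen.
The molecule carries 2 separate instances of a carboxylic acid group (-C(=O)OH) meeting every constraint; each maps to a distinct set of atoms, giving 2 matches.

2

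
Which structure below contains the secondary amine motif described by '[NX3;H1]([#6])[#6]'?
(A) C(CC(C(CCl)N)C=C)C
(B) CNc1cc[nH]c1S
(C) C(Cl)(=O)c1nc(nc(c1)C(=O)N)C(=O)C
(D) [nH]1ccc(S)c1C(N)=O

B

[NX3;H1]([#6])[#6] describes a trivalent nitrogen with one H, bonded to two carbons (a secondary amine).
(A) has a primary amino group (-NH2) but the nitrogen has H2 and only one carbon neighbour.
(B) contains an N-methylamino group (-NHCH3), which satisfies every atom and bond constraint.
(C) has a primary amide (-C(=O)NH2) but the -C(=O)NH2 nitrogen has H2, not H1.
(D) has a primary amide (-C(=O)NH2) but the -C(=O)NH2 nitrogen has H2, not H1.
So the answer is (B).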